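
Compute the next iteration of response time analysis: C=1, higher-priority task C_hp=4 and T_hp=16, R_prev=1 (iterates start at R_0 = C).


R_next = C + ceil(R_prev / T_hp) * C_hp
ceil(1 / 16) = ceil(0.0625) = 1
Interference = 1 * 4 = 4
R_next = 1 + 4 = 5

5


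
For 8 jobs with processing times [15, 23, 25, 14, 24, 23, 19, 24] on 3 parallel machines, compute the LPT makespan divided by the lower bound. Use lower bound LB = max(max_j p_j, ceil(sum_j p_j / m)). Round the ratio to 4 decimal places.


LPT order: [25, 24, 24, 23, 23, 19, 15, 14]
Machine loads after assignment: [59, 61, 47]
LPT makespan = 61
Lower bound = max(max_job, ceil(total/3)) = max(25, 56) = 56
Ratio = 61 / 56 = 1.0893

1.0893


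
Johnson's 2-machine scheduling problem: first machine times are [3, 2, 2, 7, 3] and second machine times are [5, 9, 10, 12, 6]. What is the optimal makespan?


Apply Johnson's rule:
  Group 1 (a <= b): [(2, 2, 9), (3, 2, 10), (1, 3, 5), (5, 3, 6), (4, 7, 12)]
  Group 2 (a > b): []
Optimal job order: [2, 3, 1, 5, 4]
Schedule:
  Job 2: M1 done at 2, M2 done at 11
  Job 3: M1 done at 4, M2 done at 21
  Job 1: M1 done at 7, M2 done at 26
  Job 5: M1 done at 10, M2 done at 32
  Job 4: M1 done at 17, M2 done at 44
Makespan = 44

44


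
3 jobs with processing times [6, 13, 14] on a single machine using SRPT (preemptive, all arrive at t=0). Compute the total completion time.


Since all jobs arrive at t=0, SRPT equals SPT ordering.
SPT order: [6, 13, 14]
Completion times:
  Job 1: p=6, C=6
  Job 2: p=13, C=19
  Job 3: p=14, C=33
Total completion time = 6 + 19 + 33 = 58

58


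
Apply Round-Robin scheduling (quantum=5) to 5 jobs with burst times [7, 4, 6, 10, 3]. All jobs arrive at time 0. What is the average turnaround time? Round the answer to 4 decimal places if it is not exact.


Time quantum = 5
Execution trace:
  J1 runs 5 units, time = 5
  J2 runs 4 units, time = 9
  J3 runs 5 units, time = 14
  J4 runs 5 units, time = 19
  J5 runs 3 units, time = 22
  J1 runs 2 units, time = 24
  J3 runs 1 units, time = 25
  J4 runs 5 units, time = 30
Finish times: [24, 9, 25, 30, 22]
Average turnaround = 110/5 = 22.0

22.0


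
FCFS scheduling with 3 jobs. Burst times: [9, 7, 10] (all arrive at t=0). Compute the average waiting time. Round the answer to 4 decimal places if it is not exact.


FCFS order (as given): [9, 7, 10]
Waiting times:
  Job 1: wait = 0
  Job 2: wait = 9
  Job 3: wait = 16
Sum of waiting times = 25
Average waiting time = 25/3 = 8.3333

8.3333


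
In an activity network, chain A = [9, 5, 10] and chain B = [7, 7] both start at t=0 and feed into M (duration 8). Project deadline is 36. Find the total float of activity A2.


Forward pass: ES(A2) = sum of predecessors on chain A = 9
EF = ES + duration = 9 + 5 = 14
Backward pass: LF(M) = deadline = 36; LS(M) = 36 - 8 = 28
LF(A2) = LS(M) - sum(successors on chain A) = 28 - 10 = 18
LS = LF - duration = 18 - 5 = 13
Total float = LS - ES = 13 - 9 = 4

4


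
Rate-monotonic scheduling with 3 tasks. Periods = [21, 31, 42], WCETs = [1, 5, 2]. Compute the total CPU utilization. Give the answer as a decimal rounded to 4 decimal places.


Compute individual utilizations (exact fractions):
  Task 1: C/T = 1/21 (approx. 0.0476)
  Task 2: C/T = 5/31 (approx. 0.1613)
  Task 3: C/T = 2/42 = 1/21 (approx. 0.0476)
Total utilization U = 1/21 + 5/31 + 1/21 = 167/651
Rounded to 4 decimal places: U = 0.2565
RM (Liu & Layland) bound for 3 tasks = 0.779763; compare with U = 167/651 (approx. 0.256528)
U <= bound, so schedulable by RM sufficient condition.

0.2565


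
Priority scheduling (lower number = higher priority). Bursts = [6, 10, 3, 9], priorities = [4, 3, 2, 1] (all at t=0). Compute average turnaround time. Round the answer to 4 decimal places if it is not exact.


Sort by priority (ascending = highest first):
Order: [(1, 9), (2, 3), (3, 10), (4, 6)]
Completion times:
  Priority 1, burst=9, C=9
  Priority 2, burst=3, C=12
  Priority 3, burst=10, C=22
  Priority 4, burst=6, C=28
Average turnaround = 71/4 = 17.75

17.75


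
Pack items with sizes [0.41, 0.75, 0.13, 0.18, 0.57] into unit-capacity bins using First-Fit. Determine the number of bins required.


Place items sequentially using First-Fit:
  Item 0.41 -> new Bin 1
  Item 0.75 -> new Bin 2
  Item 0.13 -> Bin 1 (now 0.54)
  Item 0.18 -> Bin 1 (now 0.72)
  Item 0.57 -> new Bin 3
Total bins used = 3

3


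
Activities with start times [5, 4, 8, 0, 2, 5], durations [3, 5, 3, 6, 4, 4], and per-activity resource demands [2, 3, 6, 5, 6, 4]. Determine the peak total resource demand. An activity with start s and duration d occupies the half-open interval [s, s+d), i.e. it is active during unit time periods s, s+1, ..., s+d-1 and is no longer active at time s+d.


Each activity i is active on [start_i, start_i + duration_i).
Compute total resource usage per time slot:
  t=0: active resources = [5], total = 5
  t=1: active resources = [5], total = 5
  t=2: active resources = [5, 6], total = 11
  t=3: active resources = [5, 6], total = 11
  t=4: active resources = [3, 5, 6], total = 14
  t=5: active resources = [2, 3, 5, 6, 4], total = 20
  t=6: active resources = [2, 3, 4], total = 9
  t=7: active resources = [2, 3, 4], total = 9
  t=8: active resources = [3, 6, 4], total = 13
  t=9: active resources = [6], total = 6
  t=10: active resources = [6], total = 6
Peak resource demand = 20

20


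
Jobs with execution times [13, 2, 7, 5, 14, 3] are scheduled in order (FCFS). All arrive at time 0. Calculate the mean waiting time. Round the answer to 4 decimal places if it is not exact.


FCFS order (as given): [13, 2, 7, 5, 14, 3]
Waiting times:
  Job 1: wait = 0
  Job 2: wait = 13
  Job 3: wait = 15
  Job 4: wait = 22
  Job 5: wait = 27
  Job 6: wait = 41
Sum of waiting times = 118
Average waiting time = 118/6 = 19.6667

19.6667


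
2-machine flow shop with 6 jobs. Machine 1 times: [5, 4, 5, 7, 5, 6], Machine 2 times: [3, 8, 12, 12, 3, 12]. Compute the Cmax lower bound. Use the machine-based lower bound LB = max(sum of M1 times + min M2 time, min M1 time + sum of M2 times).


LB1 = sum(M1 times) + min(M2 times) = 32 + 3 = 35
LB2 = min(M1 times) + sum(M2 times) = 4 + 50 = 54
Lower bound = max(LB1, LB2) = max(35, 54) = 54

54


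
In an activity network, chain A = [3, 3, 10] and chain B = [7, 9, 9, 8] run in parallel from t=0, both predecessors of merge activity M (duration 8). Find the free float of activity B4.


ES(B4) = sum of predecessors on chain B = 25
EF(B4) = ES + duration = 25 + 8 = 33
Successor of B4 is M. ES(M) = max(sum(A), sum(B)) = max(16, 33) = 33
Free float = ES(successor) - EF(current) = 33 - 33 = 0

0


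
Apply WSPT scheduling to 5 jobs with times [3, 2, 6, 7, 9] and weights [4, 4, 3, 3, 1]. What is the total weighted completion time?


Compute p/w ratios and sort ascending (WSPT): [(2, 4), (3, 4), (6, 3), (7, 3), (9, 1)]
Compute weighted completion times:
  Job (p=2,w=4): C=2, w*C=4*2=8
  Job (p=3,w=4): C=5, w*C=4*5=20
  Job (p=6,w=3): C=11, w*C=3*11=33
  Job (p=7,w=3): C=18, w*C=3*18=54
  Job (p=9,w=1): C=27, w*C=1*27=27
Total weighted completion time = 142

142


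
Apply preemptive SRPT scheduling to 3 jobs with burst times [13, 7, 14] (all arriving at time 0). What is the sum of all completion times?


Since all jobs arrive at t=0, SRPT equals SPT ordering.
SPT order: [7, 13, 14]
Completion times:
  Job 1: p=7, C=7
  Job 2: p=13, C=20
  Job 3: p=14, C=34
Total completion time = 7 + 20 + 34 = 61

61


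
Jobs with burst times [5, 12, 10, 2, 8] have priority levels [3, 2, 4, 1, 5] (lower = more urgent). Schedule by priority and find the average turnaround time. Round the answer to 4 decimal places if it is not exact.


Sort by priority (ascending = highest first):
Order: [(1, 2), (2, 12), (3, 5), (4, 10), (5, 8)]
Completion times:
  Priority 1, burst=2, C=2
  Priority 2, burst=12, C=14
  Priority 3, burst=5, C=19
  Priority 4, burst=10, C=29
  Priority 5, burst=8, C=37
Average turnaround = 101/5 = 20.2

20.2


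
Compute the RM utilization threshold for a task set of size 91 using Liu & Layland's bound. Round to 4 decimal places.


Compute 2^(1/91) = 1.0076460851
Subtract 1: 1.0076460851 - 1 = 0.0076460851
Multiply by n: 91 * 0.0076460851 = 0.6957937441
Round to 4 dp: 0.6958

0.6958


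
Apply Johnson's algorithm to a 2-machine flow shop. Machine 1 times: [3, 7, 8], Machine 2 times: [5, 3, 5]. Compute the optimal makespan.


Apply Johnson's rule:
  Group 1 (a <= b): [(1, 3, 5)]
  Group 2 (a > b): [(3, 8, 5), (2, 7, 3)]
Optimal job order: [1, 3, 2]
Schedule:
  Job 1: M1 done at 3, M2 done at 8
  Job 3: M1 done at 11, M2 done at 16
  Job 2: M1 done at 18, M2 done at 21
Makespan = 21

21


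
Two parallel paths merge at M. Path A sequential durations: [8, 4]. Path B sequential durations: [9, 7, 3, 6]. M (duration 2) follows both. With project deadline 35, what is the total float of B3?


Forward pass: ES(B3) = sum of predecessors on chain B = 16
EF = ES + duration = 16 + 3 = 19
Backward pass: LF(M) = deadline = 35; LS(M) = 35 - 2 = 33
LF(B3) = LS(M) - sum(successors on chain B) = 33 - 6 = 27
LS = LF - duration = 27 - 3 = 24
Total float = LS - ES = 24 - 16 = 8

8


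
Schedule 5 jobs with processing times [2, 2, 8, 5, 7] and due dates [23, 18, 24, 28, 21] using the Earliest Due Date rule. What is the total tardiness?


Sort by due date (EDD order): [(2, 18), (7, 21), (2, 23), (8, 24), (5, 28)]
Compute completion times and tardiness:
  Job 1: p=2, d=18, C=2, tardiness=max(0,2-18)=0
  Job 2: p=7, d=21, C=9, tardiness=max(0,9-21)=0
  Job 3: p=2, d=23, C=11, tardiness=max(0,11-23)=0
  Job 4: p=8, d=24, C=19, tardiness=max(0,19-24)=0
  Job 5: p=5, d=28, C=24, tardiness=max(0,24-28)=0
Total tardiness = 0

0


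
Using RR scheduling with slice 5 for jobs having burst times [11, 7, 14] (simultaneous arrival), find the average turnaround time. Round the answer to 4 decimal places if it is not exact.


Time quantum = 5
Execution trace:
  J1 runs 5 units, time = 5
  J2 runs 5 units, time = 10
  J3 runs 5 units, time = 15
  J1 runs 5 units, time = 20
  J2 runs 2 units, time = 22
  J3 runs 5 units, time = 27
  J1 runs 1 units, time = 28
  J3 runs 4 units, time = 32
Finish times: [28, 22, 32]
Average turnaround = 82/3 = 27.3333

27.3333


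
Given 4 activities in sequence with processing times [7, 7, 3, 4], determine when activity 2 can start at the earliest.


Activity 2 starts after activities 1 through 1 complete.
Predecessor durations: [7]
ES = 7 = 7

7


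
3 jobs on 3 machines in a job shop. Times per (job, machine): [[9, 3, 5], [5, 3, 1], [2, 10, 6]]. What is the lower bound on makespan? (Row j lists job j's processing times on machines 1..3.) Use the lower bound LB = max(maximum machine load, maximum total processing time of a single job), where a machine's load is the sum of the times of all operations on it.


Machine loads:
  Machine 1: 9 + 5 + 2 = 16
  Machine 2: 3 + 3 + 10 = 16
  Machine 3: 5 + 1 + 6 = 12
Max machine load = 16
Job totals:
  Job 1: 17
  Job 2: 9
  Job 3: 18
Max job total = 18
Lower bound = max(16, 18) = 18

18


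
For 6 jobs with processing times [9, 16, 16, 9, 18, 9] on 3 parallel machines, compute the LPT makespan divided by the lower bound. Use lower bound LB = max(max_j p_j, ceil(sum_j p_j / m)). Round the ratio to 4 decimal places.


LPT order: [18, 16, 16, 9, 9, 9]
Machine loads after assignment: [27, 25, 25]
LPT makespan = 27
Lower bound = max(max_job, ceil(total/3)) = max(18, 26) = 26
Ratio = 27 / 26 = 1.0385

1.0385


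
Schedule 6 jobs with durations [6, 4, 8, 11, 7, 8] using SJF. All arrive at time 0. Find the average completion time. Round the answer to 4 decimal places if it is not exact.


SJF order (ascending): [4, 6, 7, 8, 8, 11]
Completion times:
  Job 1: burst=4, C=4
  Job 2: burst=6, C=10
  Job 3: burst=7, C=17
  Job 4: burst=8, C=25
  Job 5: burst=8, C=33
  Job 6: burst=11, C=44
Average completion = 133/6 = 22.1667

22.1667


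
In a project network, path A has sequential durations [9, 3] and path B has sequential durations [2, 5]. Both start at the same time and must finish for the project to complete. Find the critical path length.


Path A total = 9 + 3 = 12
Path B total = 2 + 5 = 7
Critical path = longest path = max(12, 7) = 12

12


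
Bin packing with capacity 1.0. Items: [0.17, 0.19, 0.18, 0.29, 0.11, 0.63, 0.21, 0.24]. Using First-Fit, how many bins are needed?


Place items sequentially using First-Fit:
  Item 0.17 -> new Bin 1
  Item 0.19 -> Bin 1 (now 0.36)
  Item 0.18 -> Bin 1 (now 0.54)
  Item 0.29 -> Bin 1 (now 0.83)
  Item 0.11 -> Bin 1 (now 0.94)
  Item 0.63 -> new Bin 2
  Item 0.21 -> Bin 2 (now 0.84)
  Item 0.24 -> new Bin 3
Total bins used = 3

3


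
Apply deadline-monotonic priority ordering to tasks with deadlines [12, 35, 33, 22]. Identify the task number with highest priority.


Sort tasks by relative deadline (ascending):
  Task 1: deadline = 12
  Task 4: deadline = 22
  Task 3: deadline = 33
  Task 2: deadline = 35
Priority order (highest first): [1, 4, 3, 2]
Highest priority task = 1

1


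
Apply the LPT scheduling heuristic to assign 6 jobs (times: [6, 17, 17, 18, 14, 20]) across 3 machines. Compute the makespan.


Sort jobs in decreasing order (LPT): [20, 18, 17, 17, 14, 6]
Assign each job to the least loaded machine:
  Machine 1: jobs [20, 6], load = 26
  Machine 2: jobs [18, 14], load = 32
  Machine 3: jobs [17, 17], load = 34
Makespan = max load = 34

34


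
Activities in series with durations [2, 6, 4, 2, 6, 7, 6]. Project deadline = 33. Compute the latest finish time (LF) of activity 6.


LF(activity 6) = deadline - sum of successor durations
Successors: activities 7 through 7 with durations [6]
Sum of successor durations = 6
LF = 33 - 6 = 27

27


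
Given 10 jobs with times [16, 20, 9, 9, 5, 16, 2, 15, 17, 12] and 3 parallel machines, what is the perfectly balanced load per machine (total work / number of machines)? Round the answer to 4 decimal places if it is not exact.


Total processing time = 16 + 20 + 9 + 9 + 5 + 16 + 2 + 15 + 17 + 12 = 121
Number of machines = 3
Ideal balanced load = 121 / 3 = 40.3333

40.3333


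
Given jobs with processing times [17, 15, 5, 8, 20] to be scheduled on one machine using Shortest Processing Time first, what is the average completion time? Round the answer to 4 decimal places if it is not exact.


Sort jobs by processing time (SPT order): [5, 8, 15, 17, 20]
Compute completion times sequentially:
  Job 1: processing = 5, completes at 5
  Job 2: processing = 8, completes at 13
  Job 3: processing = 15, completes at 28
  Job 4: processing = 17, completes at 45
  Job 5: processing = 20, completes at 65
Sum of completion times = 156
Average completion time = 156/5 = 31.2

31.2


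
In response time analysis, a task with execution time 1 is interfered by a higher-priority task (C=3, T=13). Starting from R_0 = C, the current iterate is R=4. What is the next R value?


R_next = C + ceil(R_prev / T_hp) * C_hp
ceil(4 / 13) = ceil(0.3077) = 1
Interference = 1 * 3 = 3
R_next = 1 + 3 = 4
R_next = R_prev, so the iteration has converged (response time = 4).

4


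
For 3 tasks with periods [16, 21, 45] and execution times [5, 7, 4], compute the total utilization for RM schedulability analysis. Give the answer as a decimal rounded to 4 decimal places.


Compute individual utilizations (exact fractions):
  Task 1: C/T = 5/16 (approx. 0.3125)
  Task 2: C/T = 7/21 = 1/3 (approx. 0.3333)
  Task 3: C/T = 4/45 (approx. 0.0889)
Total utilization U = 5/16 + 1/3 + 4/45 = 529/720
Rounded to 4 decimal places: U = 0.7347
RM (Liu & Layland) bound for 3 tasks = 0.779763; compare with U = 529/720 (approx. 0.734722)
U <= bound, so schedulable by RM sufficient condition.

0.7347


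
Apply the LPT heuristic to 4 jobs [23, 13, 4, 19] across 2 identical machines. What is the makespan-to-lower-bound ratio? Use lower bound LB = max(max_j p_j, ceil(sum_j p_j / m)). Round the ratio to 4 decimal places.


LPT order: [23, 19, 13, 4]
Machine loads after assignment: [27, 32]
LPT makespan = 32
Lower bound = max(max_job, ceil(total/2)) = max(23, 30) = 30
Ratio = 32 / 30 = 1.0667

1.0667


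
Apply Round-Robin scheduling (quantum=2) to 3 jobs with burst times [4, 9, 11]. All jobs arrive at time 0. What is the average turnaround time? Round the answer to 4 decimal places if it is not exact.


Time quantum = 2
Execution trace:
  J1 runs 2 units, time = 2
  J2 runs 2 units, time = 4
  J3 runs 2 units, time = 6
  J1 runs 2 units, time = 8
  J2 runs 2 units, time = 10
  J3 runs 2 units, time = 12
  J2 runs 2 units, time = 14
  J3 runs 2 units, time = 16
  J2 runs 2 units, time = 18
  J3 runs 2 units, time = 20
  J2 runs 1 units, time = 21
  J3 runs 2 units, time = 23
  J3 runs 1 units, time = 24
Finish times: [8, 21, 24]
Average turnaround = 53/3 = 17.6667

17.6667


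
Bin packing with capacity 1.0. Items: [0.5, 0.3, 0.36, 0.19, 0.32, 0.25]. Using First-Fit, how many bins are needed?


Place items sequentially using First-Fit:
  Item 0.5 -> new Bin 1
  Item 0.3 -> Bin 1 (now 0.8)
  Item 0.36 -> new Bin 2
  Item 0.19 -> Bin 1 (now 0.99)
  Item 0.32 -> Bin 2 (now 0.68)
  Item 0.25 -> Bin 2 (now 0.93)
Total bins used = 2

2


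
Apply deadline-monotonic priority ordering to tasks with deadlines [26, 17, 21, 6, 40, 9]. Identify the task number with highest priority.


Sort tasks by relative deadline (ascending):
  Task 4: deadline = 6
  Task 6: deadline = 9
  Task 2: deadline = 17
  Task 3: deadline = 21
  Task 1: deadline = 26
  Task 5: deadline = 40
Priority order (highest first): [4, 6, 2, 3, 1, 5]
Highest priority task = 4

4


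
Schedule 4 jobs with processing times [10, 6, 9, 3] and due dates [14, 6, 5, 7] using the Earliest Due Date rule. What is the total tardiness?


Sort by due date (EDD order): [(9, 5), (6, 6), (3, 7), (10, 14)]
Compute completion times and tardiness:
  Job 1: p=9, d=5, C=9, tardiness=max(0,9-5)=4
  Job 2: p=6, d=6, C=15, tardiness=max(0,15-6)=9
  Job 3: p=3, d=7, C=18, tardiness=max(0,18-7)=11
  Job 4: p=10, d=14, C=28, tardiness=max(0,28-14)=14
Total tardiness = 38

38


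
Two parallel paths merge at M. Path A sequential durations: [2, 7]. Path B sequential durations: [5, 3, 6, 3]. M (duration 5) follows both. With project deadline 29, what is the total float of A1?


Forward pass: ES(A1) = sum of predecessors on chain A = 0
EF = ES + duration = 0 + 2 = 2
Backward pass: LF(M) = deadline = 29; LS(M) = 29 - 5 = 24
LF(A1) = LS(M) - sum(successors on chain A) = 24 - 7 = 17
LS = LF - duration = 17 - 2 = 15
Total float = LS - ES = 15 - 0 = 15

15


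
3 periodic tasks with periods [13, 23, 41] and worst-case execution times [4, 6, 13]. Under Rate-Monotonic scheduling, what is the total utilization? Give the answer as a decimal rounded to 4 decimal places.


Compute individual utilizations (exact fractions):
  Task 1: C/T = 4/13 (approx. 0.3077)
  Task 2: C/T = 6/23 (approx. 0.2609)
  Task 3: C/T = 13/41 (approx. 0.3171)
Total utilization U = 4/13 + 6/23 + 13/41 = 10857/12259
Rounded to 4 decimal places: U = 0.8856
RM (Liu & Layland) bound for 3 tasks = 0.779763; compare with U = 10857/12259 (approx. 0.885635)
bound < U <= 1, so the RM sufficient condition is not met (inconclusive; an exact test such as response-time analysis is needed).

0.8856


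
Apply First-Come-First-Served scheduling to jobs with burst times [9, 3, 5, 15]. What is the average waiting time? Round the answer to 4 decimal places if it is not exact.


FCFS order (as given): [9, 3, 5, 15]
Waiting times:
  Job 1: wait = 0
  Job 2: wait = 9
  Job 3: wait = 12
  Job 4: wait = 17
Sum of waiting times = 38
Average waiting time = 38/4 = 9.5

9.5


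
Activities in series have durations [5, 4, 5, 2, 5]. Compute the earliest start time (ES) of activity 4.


Activity 4 starts after activities 1 through 3 complete.
Predecessor durations: [5, 4, 5]
ES = 5 + 4 + 5 = 14

14


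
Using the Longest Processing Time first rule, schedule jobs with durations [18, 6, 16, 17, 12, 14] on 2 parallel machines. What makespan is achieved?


Sort jobs in decreasing order (LPT): [18, 17, 16, 14, 12, 6]
Assign each job to the least loaded machine:
  Machine 1: jobs [18, 14, 12], load = 44
  Machine 2: jobs [17, 16, 6], load = 39
Makespan = max load = 44

44


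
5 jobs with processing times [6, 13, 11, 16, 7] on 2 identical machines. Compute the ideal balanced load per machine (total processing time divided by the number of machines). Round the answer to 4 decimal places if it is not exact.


Total processing time = 6 + 13 + 11 + 16 + 7 = 53
Number of machines = 2
Ideal balanced load = 53 / 2 = 26.5

26.5


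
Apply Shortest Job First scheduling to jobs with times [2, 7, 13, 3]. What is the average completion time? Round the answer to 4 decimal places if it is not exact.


SJF order (ascending): [2, 3, 7, 13]
Completion times:
  Job 1: burst=2, C=2
  Job 2: burst=3, C=5
  Job 3: burst=7, C=12
  Job 4: burst=13, C=25
Average completion = 44/4 = 11.0

11.0


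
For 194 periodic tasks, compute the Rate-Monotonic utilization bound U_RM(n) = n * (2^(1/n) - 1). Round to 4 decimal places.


Compute 2^(1/194) = 1.0035793141
Subtract 1: 1.0035793141 - 1 = 0.0035793141
Multiply by n: 194 * 0.0035793141 = 0.6943869354
Round to 4 dp: 0.6944

0.6944


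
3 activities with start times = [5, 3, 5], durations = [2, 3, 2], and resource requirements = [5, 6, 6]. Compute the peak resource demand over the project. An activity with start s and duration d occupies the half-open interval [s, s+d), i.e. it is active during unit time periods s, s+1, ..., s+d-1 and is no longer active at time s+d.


Each activity i is active on [start_i, start_i + duration_i).
Compute total resource usage per time slot:
  t=0: active resources = [], total = 0
  t=1: active resources = [], total = 0
  t=2: active resources = [], total = 0
  t=3: active resources = [6], total = 6
  t=4: active resources = [6], total = 6
  t=5: active resources = [5, 6, 6], total = 17
  t=6: active resources = [5, 6], total = 11
Peak resource demand = 17

17


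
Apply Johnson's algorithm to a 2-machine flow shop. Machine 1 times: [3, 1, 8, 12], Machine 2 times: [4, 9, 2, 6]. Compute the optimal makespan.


Apply Johnson's rule:
  Group 1 (a <= b): [(2, 1, 9), (1, 3, 4)]
  Group 2 (a > b): [(4, 12, 6), (3, 8, 2)]
Optimal job order: [2, 1, 4, 3]
Schedule:
  Job 2: M1 done at 1, M2 done at 10
  Job 1: M1 done at 4, M2 done at 14
  Job 4: M1 done at 16, M2 done at 22
  Job 3: M1 done at 24, M2 done at 26
Makespan = 26

26


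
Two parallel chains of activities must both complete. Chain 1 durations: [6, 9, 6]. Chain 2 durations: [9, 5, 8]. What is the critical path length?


Path A total = 6 + 9 + 6 = 21
Path B total = 9 + 5 + 8 = 22
Critical path = longest path = max(21, 22) = 22

22


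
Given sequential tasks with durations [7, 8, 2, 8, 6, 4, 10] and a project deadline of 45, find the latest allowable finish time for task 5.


LF(activity 5) = deadline - sum of successor durations
Successors: activities 6 through 7 with durations [4, 10]
Sum of successor durations = 14
LF = 45 - 14 = 31

31


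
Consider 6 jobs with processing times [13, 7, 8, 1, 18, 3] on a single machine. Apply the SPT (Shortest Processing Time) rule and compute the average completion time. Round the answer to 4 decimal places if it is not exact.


Sort jobs by processing time (SPT order): [1, 3, 7, 8, 13, 18]
Compute completion times sequentially:
  Job 1: processing = 1, completes at 1
  Job 2: processing = 3, completes at 4
  Job 3: processing = 7, completes at 11
  Job 4: processing = 8, completes at 19
  Job 5: processing = 13, completes at 32
  Job 6: processing = 18, completes at 50
Sum of completion times = 117
Average completion time = 117/6 = 19.5

19.5


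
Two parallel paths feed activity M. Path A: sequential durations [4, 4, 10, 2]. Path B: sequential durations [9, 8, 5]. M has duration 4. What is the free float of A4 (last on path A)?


ES(A4) = sum of predecessors on chain A = 18
EF(A4) = ES + duration = 18 + 2 = 20
Successor of A4 is M. ES(M) = max(sum(A), sum(B)) = max(20, 22) = 22
Free float = ES(successor) - EF(current) = 22 - 20 = 2

2


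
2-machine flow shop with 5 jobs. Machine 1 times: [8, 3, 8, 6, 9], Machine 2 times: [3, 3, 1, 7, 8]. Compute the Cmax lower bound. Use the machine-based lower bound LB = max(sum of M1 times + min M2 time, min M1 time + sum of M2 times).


LB1 = sum(M1 times) + min(M2 times) = 34 + 1 = 35
LB2 = min(M1 times) + sum(M2 times) = 3 + 22 = 25
Lower bound = max(LB1, LB2) = max(35, 25) = 35

35


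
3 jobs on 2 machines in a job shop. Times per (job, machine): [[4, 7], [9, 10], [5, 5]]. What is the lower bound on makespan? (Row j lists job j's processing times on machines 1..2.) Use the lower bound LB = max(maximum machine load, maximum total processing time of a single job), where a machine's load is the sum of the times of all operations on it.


Machine loads:
  Machine 1: 4 + 9 + 5 = 18
  Machine 2: 7 + 10 + 5 = 22
Max machine load = 22
Job totals:
  Job 1: 11
  Job 2: 19
  Job 3: 10
Max job total = 19
Lower bound = max(22, 19) = 22

22


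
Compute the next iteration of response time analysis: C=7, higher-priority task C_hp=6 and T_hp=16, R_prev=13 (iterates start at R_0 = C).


R_next = C + ceil(R_prev / T_hp) * C_hp
ceil(13 / 16) = ceil(0.8125) = 1
Interference = 1 * 6 = 6
R_next = 7 + 6 = 13
R_next = R_prev, so the iteration has converged (response time = 13).

13


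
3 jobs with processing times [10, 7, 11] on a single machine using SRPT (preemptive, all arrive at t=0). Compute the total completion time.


Since all jobs arrive at t=0, SRPT equals SPT ordering.
SPT order: [7, 10, 11]
Completion times:
  Job 1: p=7, C=7
  Job 2: p=10, C=17
  Job 3: p=11, C=28
Total completion time = 7 + 17 + 28 = 52

52


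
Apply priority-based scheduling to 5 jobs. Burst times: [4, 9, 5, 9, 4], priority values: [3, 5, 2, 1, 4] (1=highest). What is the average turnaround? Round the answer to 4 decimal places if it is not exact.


Sort by priority (ascending = highest first):
Order: [(1, 9), (2, 5), (3, 4), (4, 4), (5, 9)]
Completion times:
  Priority 1, burst=9, C=9
  Priority 2, burst=5, C=14
  Priority 3, burst=4, C=18
  Priority 4, burst=4, C=22
  Priority 5, burst=9, C=31
Average turnaround = 94/5 = 18.8

18.8


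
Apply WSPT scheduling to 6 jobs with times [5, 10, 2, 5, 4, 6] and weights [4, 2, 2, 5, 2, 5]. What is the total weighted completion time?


Compute p/w ratios and sort ascending (WSPT): [(2, 2), (5, 5), (6, 5), (5, 4), (4, 2), (10, 2)]
Compute weighted completion times:
  Job (p=2,w=2): C=2, w*C=2*2=4
  Job (p=5,w=5): C=7, w*C=5*7=35
  Job (p=6,w=5): C=13, w*C=5*13=65
  Job (p=5,w=4): C=18, w*C=4*18=72
  Job (p=4,w=2): C=22, w*C=2*22=44
  Job (p=10,w=2): C=32, w*C=2*32=64
Total weighted completion time = 284

284


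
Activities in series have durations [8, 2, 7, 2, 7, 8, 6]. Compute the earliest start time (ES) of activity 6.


Activity 6 starts after activities 1 through 5 complete.
Predecessor durations: [8, 2, 7, 2, 7]
ES = 8 + 2 + 7 + 2 + 7 = 26

26


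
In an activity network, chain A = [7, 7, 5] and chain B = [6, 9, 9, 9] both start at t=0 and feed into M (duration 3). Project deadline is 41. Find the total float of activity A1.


Forward pass: ES(A1) = sum of predecessors on chain A = 0
EF = ES + duration = 0 + 7 = 7
Backward pass: LF(M) = deadline = 41; LS(M) = 41 - 3 = 38
LF(A1) = LS(M) - sum(successors on chain A) = 38 - 12 = 26
LS = LF - duration = 26 - 7 = 19
Total float = LS - ES = 19 - 0 = 19

19


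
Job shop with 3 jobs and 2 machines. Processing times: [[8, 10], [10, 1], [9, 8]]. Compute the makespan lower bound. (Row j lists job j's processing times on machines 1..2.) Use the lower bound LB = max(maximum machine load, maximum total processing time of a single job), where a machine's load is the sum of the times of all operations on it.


Machine loads:
  Machine 1: 8 + 10 + 9 = 27
  Machine 2: 10 + 1 + 8 = 19
Max machine load = 27
Job totals:
  Job 1: 18
  Job 2: 11
  Job 3: 17
Max job total = 18
Lower bound = max(27, 18) = 27

27


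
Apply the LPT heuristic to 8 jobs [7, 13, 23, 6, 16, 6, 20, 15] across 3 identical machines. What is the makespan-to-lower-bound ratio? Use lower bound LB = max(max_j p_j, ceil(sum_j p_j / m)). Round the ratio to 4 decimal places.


LPT order: [23, 20, 16, 15, 13, 7, 6, 6]
Machine loads after assignment: [36, 33, 37]
LPT makespan = 37
Lower bound = max(max_job, ceil(total/3)) = max(23, 36) = 36
Ratio = 37 / 36 = 1.0278

1.0278


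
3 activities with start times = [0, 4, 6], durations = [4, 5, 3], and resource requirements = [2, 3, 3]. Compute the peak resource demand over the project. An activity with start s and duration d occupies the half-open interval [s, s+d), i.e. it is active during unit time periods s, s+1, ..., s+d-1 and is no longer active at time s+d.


Each activity i is active on [start_i, start_i + duration_i).
Compute total resource usage per time slot:
  t=0: active resources = [2], total = 2
  t=1: active resources = [2], total = 2
  t=2: active resources = [2], total = 2
  t=3: active resources = [2], total = 2
  t=4: active resources = [3], total = 3
  t=5: active resources = [3], total = 3
  t=6: active resources = [3, 3], total = 6
  t=7: active resources = [3, 3], total = 6
  t=8: active resources = [3, 3], total = 6
Peak resource demand = 6

6


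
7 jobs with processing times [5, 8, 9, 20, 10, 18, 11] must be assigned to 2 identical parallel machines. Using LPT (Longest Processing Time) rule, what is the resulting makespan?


Sort jobs in decreasing order (LPT): [20, 18, 11, 10, 9, 8, 5]
Assign each job to the least loaded machine:
  Machine 1: jobs [20, 10, 8, 5], load = 43
  Machine 2: jobs [18, 11, 9], load = 38
Makespan = max load = 43

43


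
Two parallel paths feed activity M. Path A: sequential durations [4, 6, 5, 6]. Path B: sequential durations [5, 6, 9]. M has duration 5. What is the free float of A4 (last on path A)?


ES(A4) = sum of predecessors on chain A = 15
EF(A4) = ES + duration = 15 + 6 = 21
Successor of A4 is M. ES(M) = max(sum(A), sum(B)) = max(21, 20) = 21
Free float = ES(successor) - EF(current) = 21 - 21 = 0

0


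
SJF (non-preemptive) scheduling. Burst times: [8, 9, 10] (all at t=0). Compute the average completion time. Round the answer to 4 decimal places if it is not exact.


SJF order (ascending): [8, 9, 10]
Completion times:
  Job 1: burst=8, C=8
  Job 2: burst=9, C=17
  Job 3: burst=10, C=27
Average completion = 52/3 = 17.3333

17.3333


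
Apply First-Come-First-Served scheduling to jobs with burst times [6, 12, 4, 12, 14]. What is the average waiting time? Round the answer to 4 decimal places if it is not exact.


FCFS order (as given): [6, 12, 4, 12, 14]
Waiting times:
  Job 1: wait = 0
  Job 2: wait = 6
  Job 3: wait = 18
  Job 4: wait = 22
  Job 5: wait = 34
Sum of waiting times = 80
Average waiting time = 80/5 = 16.0

16.0


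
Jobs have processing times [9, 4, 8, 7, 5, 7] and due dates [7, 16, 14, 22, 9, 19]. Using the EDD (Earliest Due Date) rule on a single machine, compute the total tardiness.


Sort by due date (EDD order): [(9, 7), (5, 9), (8, 14), (4, 16), (7, 19), (7, 22)]
Compute completion times and tardiness:
  Job 1: p=9, d=7, C=9, tardiness=max(0,9-7)=2
  Job 2: p=5, d=9, C=14, tardiness=max(0,14-9)=5
  Job 3: p=8, d=14, C=22, tardiness=max(0,22-14)=8
  Job 4: p=4, d=16, C=26, tardiness=max(0,26-16)=10
  Job 5: p=7, d=19, C=33, tardiness=max(0,33-19)=14
  Job 6: p=7, d=22, C=40, tardiness=max(0,40-22)=18
Total tardiness = 57

57


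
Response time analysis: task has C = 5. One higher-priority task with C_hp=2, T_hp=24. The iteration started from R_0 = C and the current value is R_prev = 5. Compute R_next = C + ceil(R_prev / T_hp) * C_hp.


R_next = C + ceil(R_prev / T_hp) * C_hp
ceil(5 / 24) = ceil(0.2083) = 1
Interference = 1 * 2 = 2
R_next = 5 + 2 = 7

7


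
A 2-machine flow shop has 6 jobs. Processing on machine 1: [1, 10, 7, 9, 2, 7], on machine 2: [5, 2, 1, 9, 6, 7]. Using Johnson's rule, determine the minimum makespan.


Apply Johnson's rule:
  Group 1 (a <= b): [(1, 1, 5), (5, 2, 6), (6, 7, 7), (4, 9, 9)]
  Group 2 (a > b): [(2, 10, 2), (3, 7, 1)]
Optimal job order: [1, 5, 6, 4, 2, 3]
Schedule:
  Job 1: M1 done at 1, M2 done at 6
  Job 5: M1 done at 3, M2 done at 12
  Job 6: M1 done at 10, M2 done at 19
  Job 4: M1 done at 19, M2 done at 28
  Job 2: M1 done at 29, M2 done at 31
  Job 3: M1 done at 36, M2 done at 37
Makespan = 37

37


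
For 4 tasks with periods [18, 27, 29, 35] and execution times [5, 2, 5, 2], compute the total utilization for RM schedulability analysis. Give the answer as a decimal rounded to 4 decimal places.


Compute individual utilizations (exact fractions):
  Task 1: C/T = 5/18 (approx. 0.2778)
  Task 2: C/T = 2/27 (approx. 0.0741)
  Task 3: C/T = 5/29 (approx. 0.1724)
  Task 4: C/T = 2/35 (approx. 0.0571)
Total utilization U = 5/18 + 2/27 + 5/29 + 2/35 = 31867/54810
Rounded to 4 decimal places: U = 0.5814
RM (Liu & Layland) bound for 4 tasks = 0.756828; compare with U = 31867/54810 (approx. 0.581409)
U <= bound, so schedulable by RM sufficient condition.

0.5814


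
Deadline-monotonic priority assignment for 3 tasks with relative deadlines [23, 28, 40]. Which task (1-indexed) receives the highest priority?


Sort tasks by relative deadline (ascending):
  Task 1: deadline = 23
  Task 2: deadline = 28
  Task 3: deadline = 40
Priority order (highest first): [1, 2, 3]
Highest priority task = 1

1


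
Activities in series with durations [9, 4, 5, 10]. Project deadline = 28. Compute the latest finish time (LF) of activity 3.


LF(activity 3) = deadline - sum of successor durations
Successors: activities 4 through 4 with durations [10]
Sum of successor durations = 10
LF = 28 - 10 = 18

18


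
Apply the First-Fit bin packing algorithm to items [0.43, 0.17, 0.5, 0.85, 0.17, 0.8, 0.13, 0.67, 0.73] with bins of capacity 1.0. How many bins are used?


Place items sequentially using First-Fit:
  Item 0.43 -> new Bin 1
  Item 0.17 -> Bin 1 (now 0.6)
  Item 0.5 -> new Bin 2
  Item 0.85 -> new Bin 3
  Item 0.17 -> Bin 1 (now 0.77)
  Item 0.8 -> new Bin 4
  Item 0.13 -> Bin 1 (now 0.9)
  Item 0.67 -> new Bin 5
  Item 0.73 -> new Bin 6
Total bins used = 6

6


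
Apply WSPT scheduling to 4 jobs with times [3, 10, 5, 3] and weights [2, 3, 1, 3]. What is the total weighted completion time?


Compute p/w ratios and sort ascending (WSPT): [(3, 3), (3, 2), (10, 3), (5, 1)]
Compute weighted completion times:
  Job (p=3,w=3): C=3, w*C=3*3=9
  Job (p=3,w=2): C=6, w*C=2*6=12
  Job (p=10,w=3): C=16, w*C=3*16=48
  Job (p=5,w=1): C=21, w*C=1*21=21
Total weighted completion time = 90

90


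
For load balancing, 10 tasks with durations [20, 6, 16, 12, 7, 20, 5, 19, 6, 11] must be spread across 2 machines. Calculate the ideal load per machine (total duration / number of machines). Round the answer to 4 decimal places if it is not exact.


Total processing time = 20 + 6 + 16 + 12 + 7 + 20 + 5 + 19 + 6 + 11 = 122
Number of machines = 2
Ideal balanced load = 122 / 2 = 61.0

61.0


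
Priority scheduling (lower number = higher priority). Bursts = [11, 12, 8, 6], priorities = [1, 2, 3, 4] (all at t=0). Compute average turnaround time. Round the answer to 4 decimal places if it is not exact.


Sort by priority (ascending = highest first):
Order: [(1, 11), (2, 12), (3, 8), (4, 6)]
Completion times:
  Priority 1, burst=11, C=11
  Priority 2, burst=12, C=23
  Priority 3, burst=8, C=31
  Priority 4, burst=6, C=37
Average turnaround = 102/4 = 25.5

25.5


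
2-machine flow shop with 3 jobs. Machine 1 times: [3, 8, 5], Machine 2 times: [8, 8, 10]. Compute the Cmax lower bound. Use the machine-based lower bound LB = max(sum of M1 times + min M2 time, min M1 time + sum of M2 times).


LB1 = sum(M1 times) + min(M2 times) = 16 + 8 = 24
LB2 = min(M1 times) + sum(M2 times) = 3 + 26 = 29
Lower bound = max(LB1, LB2) = max(24, 29) = 29

29


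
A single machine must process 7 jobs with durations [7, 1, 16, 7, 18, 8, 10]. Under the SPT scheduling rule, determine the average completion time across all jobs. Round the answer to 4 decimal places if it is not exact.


Sort jobs by processing time (SPT order): [1, 7, 7, 8, 10, 16, 18]
Compute completion times sequentially:
  Job 1: processing = 1, completes at 1
  Job 2: processing = 7, completes at 8
  Job 3: processing = 7, completes at 15
  Job 4: processing = 8, completes at 23
  Job 5: processing = 10, completes at 33
  Job 6: processing = 16, completes at 49
  Job 7: processing = 18, completes at 67
Sum of completion times = 196
Average completion time = 196/7 = 28.0

28.0


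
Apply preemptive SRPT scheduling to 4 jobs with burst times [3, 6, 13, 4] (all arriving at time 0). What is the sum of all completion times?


Since all jobs arrive at t=0, SRPT equals SPT ordering.
SPT order: [3, 4, 6, 13]
Completion times:
  Job 1: p=3, C=3
  Job 2: p=4, C=7
  Job 3: p=6, C=13
  Job 4: p=13, C=26
Total completion time = 3 + 7 + 13 + 26 = 49

49


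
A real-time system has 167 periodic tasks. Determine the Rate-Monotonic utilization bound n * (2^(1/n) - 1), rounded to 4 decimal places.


Compute 2^(1/167) = 1.0041592075
Subtract 1: 1.0041592075 - 1 = 0.0041592075
Multiply by n: 167 * 0.0041592075 = 0.6945876525
Round to 4 dp: 0.6946

0.6946


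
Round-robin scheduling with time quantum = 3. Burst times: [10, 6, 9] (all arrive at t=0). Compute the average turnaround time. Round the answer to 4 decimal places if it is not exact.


Time quantum = 3
Execution trace:
  J1 runs 3 units, time = 3
  J2 runs 3 units, time = 6
  J3 runs 3 units, time = 9
  J1 runs 3 units, time = 12
  J2 runs 3 units, time = 15
  J3 runs 3 units, time = 18
  J1 runs 3 units, time = 21
  J3 runs 3 units, time = 24
  J1 runs 1 units, time = 25
Finish times: [25, 15, 24]
Average turnaround = 64/3 = 21.3333

21.3333


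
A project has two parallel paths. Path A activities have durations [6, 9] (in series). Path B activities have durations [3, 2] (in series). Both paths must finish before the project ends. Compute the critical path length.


Path A total = 6 + 9 = 15
Path B total = 3 + 2 = 5
Critical path = longest path = max(15, 5) = 15

15


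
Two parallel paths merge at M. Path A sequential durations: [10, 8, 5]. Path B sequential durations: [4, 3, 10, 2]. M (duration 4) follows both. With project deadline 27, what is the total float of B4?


Forward pass: ES(B4) = sum of predecessors on chain B = 17
EF = ES + duration = 17 + 2 = 19
Backward pass: LF(M) = deadline = 27; LS(M) = 27 - 4 = 23
LF(B4) = LS(M) - sum(successors on chain B) = 23 - 0 = 23
LS = LF - duration = 23 - 2 = 21
Total float = LS - ES = 21 - 17 = 4

4


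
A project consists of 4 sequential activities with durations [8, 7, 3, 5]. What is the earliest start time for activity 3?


Activity 3 starts after activities 1 through 2 complete.
Predecessor durations: [8, 7]
ES = 8 + 7 = 15

15


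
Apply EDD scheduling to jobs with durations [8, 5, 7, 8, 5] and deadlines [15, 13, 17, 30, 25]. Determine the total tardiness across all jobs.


Sort by due date (EDD order): [(5, 13), (8, 15), (7, 17), (5, 25), (8, 30)]
Compute completion times and tardiness:
  Job 1: p=5, d=13, C=5, tardiness=max(0,5-13)=0
  Job 2: p=8, d=15, C=13, tardiness=max(0,13-15)=0
  Job 3: p=7, d=17, C=20, tardiness=max(0,20-17)=3
  Job 4: p=5, d=25, C=25, tardiness=max(0,25-25)=0
  Job 5: p=8, d=30, C=33, tardiness=max(0,33-30)=3
Total tardiness = 6

6


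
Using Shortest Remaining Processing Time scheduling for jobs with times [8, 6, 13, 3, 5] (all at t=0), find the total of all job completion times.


Since all jobs arrive at t=0, SRPT equals SPT ordering.
SPT order: [3, 5, 6, 8, 13]
Completion times:
  Job 1: p=3, C=3
  Job 2: p=5, C=8
  Job 3: p=6, C=14
  Job 4: p=8, C=22
  Job 5: p=13, C=35
Total completion time = 3 + 8 + 14 + 22 + 35 = 82

82


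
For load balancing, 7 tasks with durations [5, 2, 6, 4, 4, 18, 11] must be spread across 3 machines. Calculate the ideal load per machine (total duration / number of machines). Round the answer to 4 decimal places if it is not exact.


Total processing time = 5 + 2 + 6 + 4 + 4 + 18 + 11 = 50
Number of machines = 3
Ideal balanced load = 50 / 3 = 16.6667

16.6667
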